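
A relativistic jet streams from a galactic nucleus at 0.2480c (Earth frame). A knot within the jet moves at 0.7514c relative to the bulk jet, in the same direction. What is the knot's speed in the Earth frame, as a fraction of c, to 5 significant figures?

Relativistic velocity addition: u = (u' + v)/(1 + u'v/c²)
= (0.7514 + 0.2480)/(1 + 0.7514×0.2480) = 0.99940/1.186347 = 0.84242

u ≈ 0.84242c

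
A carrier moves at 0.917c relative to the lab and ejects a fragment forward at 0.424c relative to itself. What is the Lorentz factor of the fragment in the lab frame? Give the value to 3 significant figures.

u_lab = (0.424 + 0.917)/(1 + 0.424×0.917) = 1.341/1.38881 = 0.965576
γ = 1/√(1 − 0.965576²) = 3.84

γ ≈ 3.84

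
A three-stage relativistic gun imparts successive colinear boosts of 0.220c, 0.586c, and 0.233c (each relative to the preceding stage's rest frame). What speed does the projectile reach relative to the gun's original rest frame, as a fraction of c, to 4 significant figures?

Compose boost 2: (0.586 + 0.220)/(1 + 0.586×0.220) = 0.8060/1.12892 = 0.713957
Compose boost 3: (0.233 + 0.713957)/(1 + 0.233×0.713957) = 0.946957/1.16635 = 0.8119

u ≈ 0.8119c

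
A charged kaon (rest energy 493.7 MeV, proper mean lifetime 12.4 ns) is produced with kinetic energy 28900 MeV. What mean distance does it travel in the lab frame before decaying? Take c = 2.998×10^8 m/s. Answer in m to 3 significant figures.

d ≈ 221 m

γ = 1 + K/(m₀c²) = 1 + 28900/493.7 = 59.538
β = √(1 − 1/γ²) = 0.99986
Dilated lifetime: γτ₀ = 59.538 × 12.4 ns = 738.27 ns
d = βc·γτ₀ = 0.99986 × (2.998×10^8 m/s) × 7.3827×10^-7 s = 221 m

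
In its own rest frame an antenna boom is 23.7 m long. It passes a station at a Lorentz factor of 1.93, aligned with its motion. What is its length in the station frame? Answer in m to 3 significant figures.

γ = 1.93 (given)
Length contraction: L = L₀/γ = 23.7/1.93 = 12.3 m

L ≈ 12.3 m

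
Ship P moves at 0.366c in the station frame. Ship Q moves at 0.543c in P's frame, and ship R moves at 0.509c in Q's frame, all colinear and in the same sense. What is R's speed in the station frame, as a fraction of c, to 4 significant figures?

u ≈ 0.9144c

Compose boost 2: (0.543 + 0.366)/(1 + 0.543×0.366) = 0.9090/1.19874 = 0.758297
Compose boost 3: (0.509 + 0.758297)/(1 + 0.509×0.758297) = 1.26730/1.38597 = 0.9144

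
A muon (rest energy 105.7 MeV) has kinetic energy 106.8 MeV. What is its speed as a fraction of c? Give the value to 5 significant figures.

β ≈ 0.86751

γ = 1 + K/(m₀c²) = 1 + 106.8/105.7 = 2.010407
β = √(1 − 1/γ²) = 0.86751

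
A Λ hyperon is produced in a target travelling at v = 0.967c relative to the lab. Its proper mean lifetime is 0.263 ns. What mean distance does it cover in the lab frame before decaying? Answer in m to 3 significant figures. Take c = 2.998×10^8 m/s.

γ = 1/√(1 − 0.967²) = 3.9250
Dilated lifetime: Δt = γτ₀ = 3.9250 × 0.263 ns = 1.0323 ns
d = vΔt = 0.967c × 1.0323 ns = 2.8991×10^8 m/s × 1.0323×10^-9 s = 0.299 m

d ≈ 0.299 m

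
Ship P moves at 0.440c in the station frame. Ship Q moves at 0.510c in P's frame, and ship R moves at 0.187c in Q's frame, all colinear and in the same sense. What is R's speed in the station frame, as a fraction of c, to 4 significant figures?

Compose boost 2: (0.510 + 0.440)/(1 + 0.510×0.440) = 0.9500/1.22440 = 0.775890
Compose boost 3: (0.187 + 0.775890)/(1 + 0.187×0.775890) = 0.962890/1.14509 = 0.8409

u ≈ 0.8409c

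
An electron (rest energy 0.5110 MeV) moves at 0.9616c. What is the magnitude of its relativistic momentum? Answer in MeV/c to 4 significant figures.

γ = 1/√(1 − 0.9616²) = 3.64359
p = γβm₀c = 3.64359 × 0.9616 × 0.5110 MeV/c = 1.790 MeV/c

p ≈ 1.790 MeV/c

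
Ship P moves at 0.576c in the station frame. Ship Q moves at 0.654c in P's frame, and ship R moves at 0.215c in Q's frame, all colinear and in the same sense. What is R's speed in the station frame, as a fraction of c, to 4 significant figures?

u ≈ 0.9298c

Compose boost 2: (0.654 + 0.576)/(1 + 0.654×0.576) = 1.230/1.37670 = 0.893438
Compose boost 3: (0.215 + 0.893438)/(1 + 0.215×0.893438) = 1.10844/1.19209 = 0.9298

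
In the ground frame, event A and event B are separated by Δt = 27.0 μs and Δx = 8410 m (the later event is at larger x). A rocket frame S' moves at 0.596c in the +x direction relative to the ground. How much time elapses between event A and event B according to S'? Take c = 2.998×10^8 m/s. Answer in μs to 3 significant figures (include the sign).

γ = 1/√(1 − 0.596²) = 1.2454
Δt' = γ(Δt − vΔx/c²) = 1.2454 × (27.0 μs − 0.596×8410 m / (2.998×10^8 m/s))
= 1.2454 × (10.281 μs) = 12.8 μs

Δt' ≈ 12.8 μs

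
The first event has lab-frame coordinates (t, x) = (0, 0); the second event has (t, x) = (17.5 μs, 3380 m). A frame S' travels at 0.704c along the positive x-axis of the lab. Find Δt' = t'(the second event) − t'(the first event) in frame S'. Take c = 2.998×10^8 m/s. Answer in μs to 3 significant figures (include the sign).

γ = 1/√(1 − 0.704²) = 1.4081
Δt' = γ(Δt − vΔx/c²) = 1.4081 × (17.5 μs − 0.704×3380 m / (2.998×10^8 m/s))
= 1.4081 × (9.5630 μs) = 13.5 μs

Δt' ≈ 13.5 μs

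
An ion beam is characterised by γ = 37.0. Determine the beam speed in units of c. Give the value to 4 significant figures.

β ≈ 0.9996

β = √(1 − 1/γ²) = √(1 − 1/37.0²) = √(0.999270) = 0.9996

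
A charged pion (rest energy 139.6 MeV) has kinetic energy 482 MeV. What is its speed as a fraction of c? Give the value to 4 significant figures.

γ = 1 + K/(m₀c²) = 1 + 482/139.6 = 4.45272
β = √(1 − 1/γ²) = 0.9745

β ≈ 0.9745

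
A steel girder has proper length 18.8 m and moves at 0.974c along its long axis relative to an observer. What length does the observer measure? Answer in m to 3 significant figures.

γ = 1/√(1 − 0.974²) = 4.4141
Length contraction: L = L₀/γ = 18.8/4.4141 = 4.26 m

L ≈ 4.26 m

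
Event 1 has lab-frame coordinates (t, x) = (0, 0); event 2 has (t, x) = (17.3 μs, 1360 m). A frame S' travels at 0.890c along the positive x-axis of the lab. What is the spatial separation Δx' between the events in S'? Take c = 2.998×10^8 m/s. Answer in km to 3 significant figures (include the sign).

γ = 1/√(1 − 0.890²) = 2.1932
Δx' = γ(Δx − vΔt) = 2.1932 × (1360 m − 0.890×(2.998×10^8 m/s)×17.3×10^-6 s)
= 2.1932 × (-3256.0 m) = -7.14 km

Δx' ≈ -7.14 km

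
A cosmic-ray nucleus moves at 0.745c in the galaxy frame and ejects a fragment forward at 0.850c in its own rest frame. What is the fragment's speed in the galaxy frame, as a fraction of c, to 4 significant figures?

Compose boost 2: (0.850 + 0.745)/(1 + 0.850×0.745) = 1.595/1.63325 = 0.9766

u ≈ 0.9766c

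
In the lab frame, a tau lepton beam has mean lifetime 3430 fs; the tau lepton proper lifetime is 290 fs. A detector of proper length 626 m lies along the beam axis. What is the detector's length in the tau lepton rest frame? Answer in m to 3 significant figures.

Time dilation ⇒ γ = Δt/τ₀ = 3430/290 = 11.828
Length contraction: L = L₀/γ = 626/11.828 = 52.9 m

L ≈ 52.9 m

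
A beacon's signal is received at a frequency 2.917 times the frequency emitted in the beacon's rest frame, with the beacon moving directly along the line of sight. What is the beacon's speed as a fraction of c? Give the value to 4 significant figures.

β ≈ 0.7897

f_obs/f_src = √((1+β)/(1−β)) = 2.917  ⇒  (1+β)/(1−β) = 8.50889
β = |1 − D²|/(1 + D²) = |1 − 8.50889|/(1 + 8.50889) = 0.7897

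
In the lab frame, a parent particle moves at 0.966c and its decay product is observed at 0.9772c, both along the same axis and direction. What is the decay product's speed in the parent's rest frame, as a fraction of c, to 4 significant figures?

u' ≈ 0.1999c

Inverse velocity addition: u' = (u − v)/(1 − uv/c²)
= (0.9772 − 0.966)/(1 − 0.9772×0.966) = 0.01120/0.0560248 = 0.1999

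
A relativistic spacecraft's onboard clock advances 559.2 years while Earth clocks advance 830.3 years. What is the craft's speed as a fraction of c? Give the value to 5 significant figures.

β ≈ 0.73919

γ = Δt/τ₀ = 830.3/559.2 = 1.484800
β = √(1 − 1/γ²) = √(1 − 1/1.484800²) = 0.73919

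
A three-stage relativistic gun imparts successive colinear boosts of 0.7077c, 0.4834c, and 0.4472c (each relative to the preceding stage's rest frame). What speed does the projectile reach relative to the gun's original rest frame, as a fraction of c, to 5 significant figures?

u ≈ 0.95547c

Compose boost 2: (0.4834 + 0.7077)/(1 + 0.4834×0.7077) = 1.1911/1.342102 = 0.8874883
Compose boost 3: (0.4472 + 0.8874883)/(1 + 0.4472×0.8874883) = 1.334688/1.396885 = 0.95547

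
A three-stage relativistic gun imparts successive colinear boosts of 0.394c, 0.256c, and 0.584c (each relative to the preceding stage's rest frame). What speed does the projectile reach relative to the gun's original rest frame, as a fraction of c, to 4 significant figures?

u ≈ 0.8733c

Compose boost 2: (0.256 + 0.394)/(1 + 0.256×0.394) = 0.6500/1.10086 = 0.590445
Compose boost 3: (0.584 + 0.590445)/(1 + 0.584×0.590445) = 1.17445/1.34482 = 0.8733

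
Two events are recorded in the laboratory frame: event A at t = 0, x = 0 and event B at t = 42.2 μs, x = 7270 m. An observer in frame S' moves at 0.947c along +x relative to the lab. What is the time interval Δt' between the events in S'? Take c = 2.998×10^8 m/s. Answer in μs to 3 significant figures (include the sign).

Δt' ≈ 59.9 μs

γ = 1/√(1 − 0.947²) = 3.1130
Δt' = γ(Δt − vΔx/c²) = 3.1130 × (42.2 μs − 0.947×7270 m / (2.998×10^8 m/s))
= 3.1130 × (19.236 μs) = 59.9 μs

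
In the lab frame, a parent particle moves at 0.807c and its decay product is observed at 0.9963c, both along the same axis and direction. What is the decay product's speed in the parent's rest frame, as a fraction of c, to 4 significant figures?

Inverse velocity addition: u' = (u − v)/(1 − uv/c²)
= (0.9963 − 0.807)/(1 − 0.9963×0.807) = 0.1893/0.195986 = 0.9659

u' ≈ 0.9659c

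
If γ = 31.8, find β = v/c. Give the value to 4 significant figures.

β ≈ 0.9995

β = √(1 − 1/γ²) = √(1 − 1/31.8²) = √(0.999011) = 0.9995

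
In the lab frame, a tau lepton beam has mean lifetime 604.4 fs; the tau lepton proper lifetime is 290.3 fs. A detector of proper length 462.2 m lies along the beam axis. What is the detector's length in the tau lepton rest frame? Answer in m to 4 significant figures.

Time dilation ⇒ γ = Δt/τ₀ = 604.4/290.3 = 2.08198
Length contraction: L = L₀/γ = 462.2/2.08198 = 222.0 m

L ≈ 222.0 m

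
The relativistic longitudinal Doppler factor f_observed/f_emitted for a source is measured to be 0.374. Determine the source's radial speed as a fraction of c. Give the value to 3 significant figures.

β ≈ 0.755

f_obs/f_src = √((1−β)/(1+β)) = 0.374  ⇒  (1−β)/(1+β) = 0.13988
β = |1 − D²|/(1 + D²) = |1 − 0.13988|/(1 + 0.13988) = 0.755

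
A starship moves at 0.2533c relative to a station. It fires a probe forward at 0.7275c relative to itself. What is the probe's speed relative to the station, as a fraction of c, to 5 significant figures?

Relativistic velocity addition: u = (u' + v)/(1 + u'v/c²)
= (0.7275 + 0.2533)/(1 + 0.7275×0.2533) = 0.98080/1.184276 = 0.82819

u ≈ 0.82819c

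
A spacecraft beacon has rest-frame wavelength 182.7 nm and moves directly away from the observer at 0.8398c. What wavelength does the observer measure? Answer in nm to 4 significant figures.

Relativistic Doppler: λ_obs = λ_src √((1+β)/(1−β))
= 182.7 × √(1.83980/0.160200) = 182.7 × 3.38886 = 619.1 nm

λ_obs ≈ 619.1 nm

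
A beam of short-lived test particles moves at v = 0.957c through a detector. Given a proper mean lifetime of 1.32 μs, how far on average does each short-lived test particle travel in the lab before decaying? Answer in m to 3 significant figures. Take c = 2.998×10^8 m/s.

γ = 1/√(1 − 0.957²) = 3.4472
Dilated lifetime: Δt = γτ₀ = 3.4472 × 1.32 μs = 4.5503 μs
d = vΔt = 0.957c × 4.5503 μs = 2.8691×10^8 m/s × 4.5503×10^-6 s = 1310 m

d ≈ 1310 m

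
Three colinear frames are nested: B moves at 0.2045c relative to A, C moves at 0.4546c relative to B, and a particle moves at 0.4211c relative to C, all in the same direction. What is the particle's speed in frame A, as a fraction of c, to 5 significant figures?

u ≈ 0.81674c

Compose boost 2: (0.4546 + 0.2045)/(1 + 0.4546×0.2045) = 0.65910/1.092966 = 0.6030381
Compose boost 3: (0.4211 + 0.6030381)/(1 + 0.4211×0.6030381) = 1.024138/1.253939 = 0.81674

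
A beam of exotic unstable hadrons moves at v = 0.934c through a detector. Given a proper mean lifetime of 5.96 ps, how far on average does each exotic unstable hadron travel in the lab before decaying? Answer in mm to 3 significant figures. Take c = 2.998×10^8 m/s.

γ = 1/√(1 − 0.934²) = 2.7990
Dilated lifetime: Δt = γτ₀ = 2.7990 × 5.96 ps = 16.682 ps
d = vΔt = 0.934c × 16.682 ps = 2.8001×10^8 m/s × 1.6682×10^-11 s = 4.67 mm

d ≈ 4.67 mm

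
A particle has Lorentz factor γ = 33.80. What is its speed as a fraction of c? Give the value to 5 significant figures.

β = √(1 − 1/γ²) = √(1 − 1/33.80²) = √(0.9991247) = 0.99956

β ≈ 0.99956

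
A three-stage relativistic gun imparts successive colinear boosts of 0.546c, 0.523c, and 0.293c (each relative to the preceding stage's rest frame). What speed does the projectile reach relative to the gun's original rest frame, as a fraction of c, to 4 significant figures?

Compose boost 2: (0.523 + 0.546)/(1 + 0.523×0.546) = 1.069/1.28556 = 0.831546
Compose boost 3: (0.293 + 0.831546)/(1 + 0.293×0.831546) = 1.12455/1.24364 = 0.9042

u ≈ 0.9042c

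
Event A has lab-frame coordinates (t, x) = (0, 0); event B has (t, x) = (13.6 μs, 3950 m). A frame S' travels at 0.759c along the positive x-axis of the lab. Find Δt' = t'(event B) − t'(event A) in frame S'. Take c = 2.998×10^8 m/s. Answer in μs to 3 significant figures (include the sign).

Δt' ≈ 5.53 μs

γ = 1/√(1 − 0.759²) = 1.5359
Δt' = γ(Δt − vΔx/c²) = 1.5359 × (13.6 μs − 0.759×3950 m / (2.998×10^8 m/s))
= 1.5359 × (3.5998 μs) = 5.53 μs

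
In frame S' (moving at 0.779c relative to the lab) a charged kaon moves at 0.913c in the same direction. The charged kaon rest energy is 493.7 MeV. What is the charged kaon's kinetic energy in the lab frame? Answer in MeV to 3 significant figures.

u_lab = (0.913 + 0.779)/(1 + 0.913×0.779) = 0.988764
γ = 1/√(1 − 0.988764²) = 6.6897
K = (γ − 1)m₀c² = (6.6897 − 1) × 493.7 = 5.6897 × 493.7 = 2810 MeV

K ≈ 2810 MeV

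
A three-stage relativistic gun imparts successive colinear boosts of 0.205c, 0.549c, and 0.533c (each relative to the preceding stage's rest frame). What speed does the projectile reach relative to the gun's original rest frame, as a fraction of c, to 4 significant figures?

Compose boost 2: (0.549 + 0.205)/(1 + 0.549×0.205) = 0.7540/1.11254 = 0.677725
Compose boost 3: (0.533 + 0.677725)/(1 + 0.533×0.677725) = 1.21073/1.36123 = 0.8894

u ≈ 0.8894c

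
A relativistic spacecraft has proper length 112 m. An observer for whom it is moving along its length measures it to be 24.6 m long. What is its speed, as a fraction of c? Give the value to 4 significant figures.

β ≈ 0.9756

γ = L₀/L = 112/24.6 = 4.55285
β = √(1 − 1/γ²) = 0.9756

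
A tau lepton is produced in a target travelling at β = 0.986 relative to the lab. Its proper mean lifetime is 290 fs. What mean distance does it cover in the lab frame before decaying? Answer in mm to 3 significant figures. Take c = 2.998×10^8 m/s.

d ≈ 0.514 mm

γ = 1/√(1 − 0.986²) = 5.9972
Dilated lifetime: Δt = γτ₀ = 5.9972 × 290 fs = 1739.2 fs
d = vΔt = 0.986c × 1739.2 fs = 2.9560×10^8 m/s × 1.7392×10^-12 s = 0.514 mm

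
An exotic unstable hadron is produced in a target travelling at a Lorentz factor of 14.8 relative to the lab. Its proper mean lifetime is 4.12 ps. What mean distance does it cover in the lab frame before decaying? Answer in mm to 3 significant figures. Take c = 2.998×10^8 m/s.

d ≈ 18.2 mm

β = √(1 − 1/γ²) = √(1 − 1/14.8²) = 0.99771
Dilated lifetime: Δt = γτ₀ = 14.8 × 4.12 ps = 60.976 ps
d = vΔt = 0.99771c × 60.976 ps = 2.9911×10^8 m/s × 6.0976×10^-11 s = 18.2 mm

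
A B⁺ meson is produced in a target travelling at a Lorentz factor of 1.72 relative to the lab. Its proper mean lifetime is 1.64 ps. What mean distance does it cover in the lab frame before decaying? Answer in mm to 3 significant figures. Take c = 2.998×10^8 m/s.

β = √(1 − 1/γ²) = √(1 − 1/1.72²) = 0.81362
Dilated lifetime: Δt = γτ₀ = 1.72 × 1.64 ps = 2.8208 ps
d = vΔt = 0.81362c × 2.8208 ps = 2.4392×10^8 m/s × 2.8208×10^-12 s = 0.688 mm

d ≈ 0.688 mm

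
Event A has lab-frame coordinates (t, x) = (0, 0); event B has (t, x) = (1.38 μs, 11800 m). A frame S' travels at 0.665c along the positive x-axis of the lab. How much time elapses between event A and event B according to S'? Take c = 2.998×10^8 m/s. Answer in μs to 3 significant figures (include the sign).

Δt' ≈ -33.2 μs

γ = 1/√(1 − 0.665²) = 1.3390
Δt' = γ(Δt − vΔx/c²) = 1.3390 × (1.38 μs − 0.665×11800 m / (2.998×10^8 m/s))
= 1.3390 × (-24.794 μs) = -33.2 μs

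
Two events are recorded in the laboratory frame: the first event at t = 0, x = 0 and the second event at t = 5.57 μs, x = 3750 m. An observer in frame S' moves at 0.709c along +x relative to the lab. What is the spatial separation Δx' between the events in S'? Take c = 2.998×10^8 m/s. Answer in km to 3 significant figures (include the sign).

Δx' ≈ 3.64 km

γ = 1/√(1 − 0.709²) = 1.4180
Δx' = γ(Δx − vΔt) = 1.4180 × (3750 m − 0.709×(2.998×10^8 m/s)×5.57×10^-6 s)
= 1.4180 × (2566.1 m) = 3.64 km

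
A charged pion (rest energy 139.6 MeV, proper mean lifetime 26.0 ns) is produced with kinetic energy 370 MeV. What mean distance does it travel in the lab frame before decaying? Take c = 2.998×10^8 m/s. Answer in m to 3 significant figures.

γ = 1 + K/(m₀c²) = 1 + 370/139.6 = 3.6504
β = √(1 − 1/γ²) = 0.96175
Dilated lifetime: γτ₀ = 3.6504 × 26.0 ns = 94.911 ns
d = βc·γτ₀ = 0.96175 × (2.998×10^8 m/s) × 9.4911×10^-8 s = 27.4 m

d ≈ 27.4 m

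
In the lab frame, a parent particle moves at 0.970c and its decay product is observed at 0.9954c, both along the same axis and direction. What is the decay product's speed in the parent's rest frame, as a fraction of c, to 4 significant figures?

Inverse velocity addition: u' = (u − v)/(1 − uv/c²)
= (0.9954 − 0.970)/(1 − 0.9954×0.970) = 0.02540/0.0344620 = 0.7370

u' ≈ 0.7370c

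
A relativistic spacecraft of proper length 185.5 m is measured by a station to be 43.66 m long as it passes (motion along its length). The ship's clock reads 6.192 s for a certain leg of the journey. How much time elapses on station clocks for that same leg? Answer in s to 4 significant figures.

Length contraction ⇒ γ = L₀/L = 185.5/43.66 = 4.24874
Time dilation: Δt = γτ₀ = 4.24874 × 6.192 s = 26.31 s

Δt ≈ 26.31 s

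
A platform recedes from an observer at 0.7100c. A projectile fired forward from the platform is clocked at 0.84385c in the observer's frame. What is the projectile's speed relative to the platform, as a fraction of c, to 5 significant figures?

Inverse velocity addition: u' = (u − v)/(1 − uv/c²)
= (0.84385 − 0.7100)/(1 − 0.84385×0.7100) = 0.13385/0.4008665 = 0.33390

u' ≈ 0.33390c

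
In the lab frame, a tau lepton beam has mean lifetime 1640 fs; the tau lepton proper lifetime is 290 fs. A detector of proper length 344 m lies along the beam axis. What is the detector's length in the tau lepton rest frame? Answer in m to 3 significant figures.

L ≈ 60.8 m

Time dilation ⇒ γ = Δt/τ₀ = 1640/290 = 5.6552
Length contraction: L = L₀/γ = 344/5.6552 = 60.8 m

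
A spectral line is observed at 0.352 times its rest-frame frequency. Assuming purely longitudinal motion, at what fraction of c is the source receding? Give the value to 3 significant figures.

β ≈ 0.780

f_obs/f_src = √((1−β)/(1+β)) = 0.352  ⇒  (1−β)/(1+β) = 0.12390
β = |1 − D²|/(1 + D²) = |1 − 0.12390|/(1 + 0.12390) = 0.780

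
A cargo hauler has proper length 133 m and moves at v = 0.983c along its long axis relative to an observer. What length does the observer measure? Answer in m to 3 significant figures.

L ≈ 24.4 m

γ = 1/√(1 − 0.983²) = 5.4465
Length contraction: L = L₀/γ = 133/5.4465 = 24.4 m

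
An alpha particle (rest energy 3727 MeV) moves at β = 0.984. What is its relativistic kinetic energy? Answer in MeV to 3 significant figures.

K ≈ 17200 MeV

γ = 1/√(1 − 0.984²) = 5.6127
K = (γ − 1)m₀c² = (5.6127 − 1) × 3727 MeV = 4.6127 × 3727 MeV = 17200 MeV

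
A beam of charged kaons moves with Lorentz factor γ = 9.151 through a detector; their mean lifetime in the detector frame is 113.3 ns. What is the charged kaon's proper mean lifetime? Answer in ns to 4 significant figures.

γ = 9.151 (given)
Proper time: τ₀ = Δt/γ = 113.3/9.151 = 12.38 ns

τ₀ ≈ 12.38 ns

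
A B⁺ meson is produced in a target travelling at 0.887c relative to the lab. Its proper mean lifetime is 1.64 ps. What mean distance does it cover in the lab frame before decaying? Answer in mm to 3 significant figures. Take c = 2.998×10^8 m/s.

γ = 1/√(1 − 0.887²) = 2.1656
Dilated lifetime: Δt = γτ₀ = 2.1656 × 1.64 ps = 3.5516 ps
d = vΔt = 0.887c × 3.5516 ps = 2.6592×10^8 m/s × 3.5516×10^-12 s = 0.944 mm

d ≈ 0.944 mm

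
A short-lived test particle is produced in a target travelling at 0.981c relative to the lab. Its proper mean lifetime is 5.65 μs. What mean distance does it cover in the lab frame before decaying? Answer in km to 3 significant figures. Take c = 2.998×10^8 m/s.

γ = 1/√(1 − 0.981²) = 5.1544
Dilated lifetime: Δt = γτ₀ = 5.1544 × 5.65 μs = 29.123 μs
d = vΔt = 0.981c × 29.123 μs = 2.9410×10^8 m/s × 2.9123×10^-5 s = 8.57 km

d ≈ 8.57 km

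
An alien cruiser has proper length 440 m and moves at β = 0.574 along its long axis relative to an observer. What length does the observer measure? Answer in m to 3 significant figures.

γ = 1/√(1 − 0.574²) = 1.2212
Length contraction: L = L₀/γ = 440/1.2212 = 360 m

L ≈ 360 m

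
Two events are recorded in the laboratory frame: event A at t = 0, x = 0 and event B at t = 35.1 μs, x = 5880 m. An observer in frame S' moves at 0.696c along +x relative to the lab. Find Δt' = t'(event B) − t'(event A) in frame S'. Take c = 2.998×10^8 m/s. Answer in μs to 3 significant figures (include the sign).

γ = 1/√(1 − 0.696²) = 1.3927
Δt' = γ(Δt − vΔx/c²) = 1.3927 × (35.1 μs − 0.696×5880 m / (2.998×10^8 m/s))
= 1.3927 × (21.449 μs) = 29.9 μs

Δt' ≈ 29.9 μs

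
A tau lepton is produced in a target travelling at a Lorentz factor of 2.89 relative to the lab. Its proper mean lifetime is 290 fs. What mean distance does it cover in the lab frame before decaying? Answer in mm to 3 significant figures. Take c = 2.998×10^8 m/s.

d ≈ 0.236 mm

β = √(1 − 1/γ²) = √(1 − 1/2.89²) = 0.93823
Dilated lifetime: Δt = γτ₀ = 2.89 × 290 fs = 838.10 fs
d = vΔt = 0.93823c × 838.10 fs = 2.8128×10^8 m/s × 8.3810×10^-13 s = 0.236 mm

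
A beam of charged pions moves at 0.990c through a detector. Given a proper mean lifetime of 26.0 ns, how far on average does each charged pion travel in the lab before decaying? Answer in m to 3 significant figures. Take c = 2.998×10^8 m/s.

d ≈ 54.7 m

γ = 1/√(1 − 0.990²) = 7.0888
Dilated lifetime: Δt = γτ₀ = 7.0888 × 26.0 ns = 184.31 ns
d = vΔt = 0.990c × 184.31 ns = 2.9680×10^8 m/s × 1.8431×10^-7 s = 54.7 m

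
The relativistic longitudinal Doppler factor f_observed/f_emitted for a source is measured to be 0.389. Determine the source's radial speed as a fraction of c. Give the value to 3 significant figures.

f_obs/f_src = √((1−β)/(1+β)) = 0.389  ⇒  (1−β)/(1+β) = 0.15132
β = |1 − D²|/(1 + D²) = |1 − 0.15132|/(1 + 0.15132) = 0.737

β ≈ 0.737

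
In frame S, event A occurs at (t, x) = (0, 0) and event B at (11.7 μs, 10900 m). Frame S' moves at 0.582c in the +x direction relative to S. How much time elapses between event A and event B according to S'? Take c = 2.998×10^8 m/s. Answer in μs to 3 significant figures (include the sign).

γ = 1/√(1 − 0.582²) = 1.2297
Δt' = γ(Δt − vΔx/c²) = 1.2297 × (11.7 μs − 0.582×10900 m / (2.998×10^8 m/s))
= 1.2297 × (-9.4601 μs) = -11.6 μs

Δt' ≈ -11.6 μs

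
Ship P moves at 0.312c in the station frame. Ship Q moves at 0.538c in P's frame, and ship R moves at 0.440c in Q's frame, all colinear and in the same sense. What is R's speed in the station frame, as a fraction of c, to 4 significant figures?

Compose boost 2: (0.538 + 0.312)/(1 + 0.538×0.312) = 0.8500/1.16786 = 0.727829
Compose boost 3: (0.440 + 0.727829)/(1 + 0.440×0.727829) = 1.16783/1.32024 = 0.8846

u ≈ 0.8846c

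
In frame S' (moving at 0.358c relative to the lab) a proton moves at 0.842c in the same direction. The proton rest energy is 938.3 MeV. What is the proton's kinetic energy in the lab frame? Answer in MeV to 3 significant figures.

K ≈ 1490 MeV

u_lab = (0.842 + 0.358)/(1 + 0.842×0.358) = 0.922058
γ = 1/√(1 − 0.922058²) = 2.5836
K = (γ − 1)m₀c² = (2.5836 − 1) × 938.3 = 1.5836 × 938.3 = 1490 MeV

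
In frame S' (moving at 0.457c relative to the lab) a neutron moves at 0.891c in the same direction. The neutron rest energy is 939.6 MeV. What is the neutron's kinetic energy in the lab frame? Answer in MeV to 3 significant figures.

K ≈ 2330 MeV

u_lab = (0.891 + 0.457)/(1 + 0.891×0.457) = 0.957939
γ = 1/√(1 − 0.957939²) = 3.4847
K = (γ − 1)m₀c² = (3.4847 − 1) × 939.6 = 2.4847 × 939.6 = 2330 MeV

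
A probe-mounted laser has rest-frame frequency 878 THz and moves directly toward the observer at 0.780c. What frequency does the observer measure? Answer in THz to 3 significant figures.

f_obs ≈ 2500 THz

Relativistic Doppler: f_obs = f_src √((1+β)/(1−β))
= 878 × √(1.7800/0.22000) = 878 × 2.8445 = 2500 THz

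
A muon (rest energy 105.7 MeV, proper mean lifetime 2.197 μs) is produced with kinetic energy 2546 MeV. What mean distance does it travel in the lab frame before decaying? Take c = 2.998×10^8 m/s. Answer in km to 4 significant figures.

γ = 1 + K/(m₀c²) = 1 + 2546/105.7 = 25.0870
β = √(1 − 1/γ²) = 0.999205
Dilated lifetime: γτ₀ = 25.0870 × 2.197 μs = 55.1162 μs
d = βc·γτ₀ = 0.999205 × (2.998×10^8 m/s) × 5.51162×10^-5 s = 16.51 km

d ≈ 16.51 km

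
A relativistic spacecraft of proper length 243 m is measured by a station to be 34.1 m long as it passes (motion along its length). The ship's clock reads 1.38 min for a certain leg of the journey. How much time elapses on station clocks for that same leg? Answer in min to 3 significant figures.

Length contraction ⇒ γ = L₀/L = 243/34.1 = 7.1261
Time dilation: Δt = γτ₀ = 7.1261 × 1.38 min = 9.83 min

Δt ≈ 9.83 min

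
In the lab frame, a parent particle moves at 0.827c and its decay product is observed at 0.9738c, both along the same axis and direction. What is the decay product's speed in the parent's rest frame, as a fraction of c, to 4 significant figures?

Inverse velocity addition: u' = (u − v)/(1 − uv/c²)
= (0.9738 − 0.827)/(1 − 0.9738×0.827) = 0.1468/0.194667 = 0.7541

u' ≈ 0.7541c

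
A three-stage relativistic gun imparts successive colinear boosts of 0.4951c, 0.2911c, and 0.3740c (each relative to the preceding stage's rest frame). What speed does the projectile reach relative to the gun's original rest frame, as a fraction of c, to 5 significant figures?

u ≈ 0.84420c

Compose boost 2: (0.2911 + 0.4951)/(1 + 0.2911×0.4951) = 0.78620/1.144124 = 0.6871635
Compose boost 3: (0.3740 + 0.6871635)/(1 + 0.3740×0.6871635) = 1.061164/1.256999 = 0.84420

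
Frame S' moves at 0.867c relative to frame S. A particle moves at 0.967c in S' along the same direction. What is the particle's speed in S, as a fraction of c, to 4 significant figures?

Relativistic velocity addition: u = (u' + v)/(1 + u'v/c²)
= (0.967 + 0.867)/(1 + 0.967×0.867) = 1.834/1.83839 = 0.9976

u ≈ 0.9976c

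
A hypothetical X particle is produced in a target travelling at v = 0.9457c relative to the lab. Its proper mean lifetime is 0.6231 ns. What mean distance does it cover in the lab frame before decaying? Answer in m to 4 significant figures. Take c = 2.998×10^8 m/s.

γ = 1/√(1 − 0.9457²) = 3.07654
Dilated lifetime: Δt = γτ₀ = 3.07654 × 0.6231 ns = 1.91699 ns
d = vΔt = 0.9457c × 1.91699 ns = 2.83521×10^8 m/s × 1.91699×10^-9 s = 0.5435 m

d ≈ 0.5435 m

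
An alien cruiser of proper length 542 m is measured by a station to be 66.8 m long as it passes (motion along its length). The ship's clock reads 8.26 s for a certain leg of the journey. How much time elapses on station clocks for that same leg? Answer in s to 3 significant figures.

Δt ≈ 67.0 s

Length contraction ⇒ γ = L₀/L = 542/66.8 = 8.1138
Time dilation: Δt = γτ₀ = 8.1138 × 8.26 s = 67.0 s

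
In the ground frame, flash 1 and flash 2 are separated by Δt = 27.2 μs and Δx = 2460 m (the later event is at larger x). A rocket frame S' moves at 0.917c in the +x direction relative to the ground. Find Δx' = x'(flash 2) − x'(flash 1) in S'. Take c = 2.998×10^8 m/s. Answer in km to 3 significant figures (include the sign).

Δx' ≈ -12.6 km

γ = 1/√(1 − 0.917²) = 2.5070
Δx' = γ(Δx − vΔt) = 2.5070 × (2460 m − 0.917×(2.998×10^8 m/s)×27.2×10^-6 s)
= 2.5070 × (-5017.7 m) = -12.6 km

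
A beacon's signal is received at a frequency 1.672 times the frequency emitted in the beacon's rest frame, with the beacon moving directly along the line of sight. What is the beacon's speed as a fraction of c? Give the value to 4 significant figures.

f_obs/f_src = √((1+β)/(1−β)) = 1.672  ⇒  (1+β)/(1−β) = 2.79558
β = |1 − D²|/(1 + D²) = |1 − 2.79558|/(1 + 2.79558) = 0.4731

β ≈ 0.4731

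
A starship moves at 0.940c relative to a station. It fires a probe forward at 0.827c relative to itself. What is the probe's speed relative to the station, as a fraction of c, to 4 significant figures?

u ≈ 0.9942c

Relativistic velocity addition: u = (u' + v)/(1 + u'v/c²)
= (0.827 + 0.940)/(1 + 0.827×0.940) = 1.767/1.77738 = 0.9942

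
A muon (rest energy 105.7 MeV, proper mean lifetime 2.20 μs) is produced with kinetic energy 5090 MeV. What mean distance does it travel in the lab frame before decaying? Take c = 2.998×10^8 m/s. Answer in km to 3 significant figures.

γ = 1 + K/(m₀c²) = 1 + 5090/105.7 = 49.155
β = √(1 − 1/γ²) = 0.99979
Dilated lifetime: γτ₀ = 49.155 × 2.20 μs = 108.14 μs
d = βc·γτ₀ = 0.99979 × (2.998×10^8 m/s) × 0.00010814 s = 32.4 km

d ≈ 32.4 km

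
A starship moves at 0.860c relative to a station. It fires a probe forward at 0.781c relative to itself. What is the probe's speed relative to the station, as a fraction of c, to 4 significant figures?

u ≈ 0.9817c

Relativistic velocity addition: u = (u' + v)/(1 + u'v/c²)
= (0.781 + 0.860)/(1 + 0.781×0.860) = 1.641/1.67166 = 0.9817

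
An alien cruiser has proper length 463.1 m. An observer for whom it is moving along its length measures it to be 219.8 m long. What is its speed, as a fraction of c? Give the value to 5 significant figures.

β ≈ 0.88019

γ = L₀/L = 463.1/219.8 = 2.106915
β = √(1 − 1/γ²) = 0.88019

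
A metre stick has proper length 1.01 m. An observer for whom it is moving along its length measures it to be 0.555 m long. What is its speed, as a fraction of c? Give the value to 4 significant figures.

β ≈ 0.8355

γ = L₀/L = 1.01/0.555 = 1.81982
β = √(1 − 1/γ²) = 0.8355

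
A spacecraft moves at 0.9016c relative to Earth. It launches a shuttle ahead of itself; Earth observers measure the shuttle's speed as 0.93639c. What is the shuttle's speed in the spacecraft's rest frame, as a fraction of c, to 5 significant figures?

u' ≈ 0.22337c

Inverse velocity addition: u' = (u − v)/(1 − uv/c²)
= (0.93639 − 0.9016)/(1 − 0.93639×0.9016) = 0.034790/0.1557508 = 0.22337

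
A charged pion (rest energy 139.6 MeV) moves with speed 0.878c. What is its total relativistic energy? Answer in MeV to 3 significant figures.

E ≈ 292 MeV

γ = 1/√(1 − 0.878²) = 2.0892
E = γm₀c² = 2.0892 × 139.6 MeV = 292 MeV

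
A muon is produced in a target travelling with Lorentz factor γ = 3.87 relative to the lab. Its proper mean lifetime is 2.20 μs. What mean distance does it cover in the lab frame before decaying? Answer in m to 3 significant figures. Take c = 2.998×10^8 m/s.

d ≈ 2470 m

β = √(1 − 1/γ²) = √(1 − 1/3.87²) = 0.96604
Dilated lifetime: Δt = γτ₀ = 3.87 × 2.20 μs = 8.5140 μs
d = vΔt = 0.96604c × 8.5140 μs = 2.8962×10^8 m/s × 8.5140×10^-6 s = 2470 m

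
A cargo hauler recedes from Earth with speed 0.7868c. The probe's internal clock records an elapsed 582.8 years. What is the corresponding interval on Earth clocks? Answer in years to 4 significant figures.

γ = 1/√(1 − 0.7868²) = 1.62020
Time dilation: Δt = γτ₀ = 1.62020 × 582.8 years = 944.3 years

Δt ≈ 944.3 years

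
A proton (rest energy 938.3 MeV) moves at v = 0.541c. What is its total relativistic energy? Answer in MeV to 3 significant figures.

E ≈ 1120 MeV

γ = 1/√(1 − 0.541²) = 1.1890
E = γm₀c² = 1.1890 × 938.3 MeV = 1120 MeV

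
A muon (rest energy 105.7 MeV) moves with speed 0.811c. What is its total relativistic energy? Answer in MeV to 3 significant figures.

γ = 1/√(1 − 0.811²) = 1.7093
E = γm₀c² = 1.7093 × 105.7 MeV = 181 MeV

E ≈ 181 MeV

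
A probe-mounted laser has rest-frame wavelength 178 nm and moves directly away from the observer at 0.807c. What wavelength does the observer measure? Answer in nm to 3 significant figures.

λ_obs ≈ 545 nm

Relativistic Doppler: λ_obs = λ_src √((1+β)/(1−β))
= 178 × √(1.8070/0.19300) = 178 × 3.0599 = 545 nm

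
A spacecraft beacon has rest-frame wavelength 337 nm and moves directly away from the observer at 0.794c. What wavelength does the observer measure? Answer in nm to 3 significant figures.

λ_obs ≈ 995 nm

Relativistic Doppler: λ_obs = λ_src √((1+β)/(1−β))
= 337 × √(1.7940/0.20600) = 337 × 2.9511 = 995 nm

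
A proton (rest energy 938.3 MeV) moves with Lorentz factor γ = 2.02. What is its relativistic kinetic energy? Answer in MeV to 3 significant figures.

γ = 2.02 (given)
K = (γ − 1)m₀c² = (2.02 − 1) × 938.3 MeV = 1.0200 × 938.3 MeV = 957 MeV

K ≈ 957 MeV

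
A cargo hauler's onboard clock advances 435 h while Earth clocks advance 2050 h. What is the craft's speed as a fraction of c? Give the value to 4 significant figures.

β ≈ 0.9772

γ = Δt/τ₀ = 2050/435 = 4.71264
β = √(1 − 1/γ²) = √(1 − 1/4.71264²) = 0.9772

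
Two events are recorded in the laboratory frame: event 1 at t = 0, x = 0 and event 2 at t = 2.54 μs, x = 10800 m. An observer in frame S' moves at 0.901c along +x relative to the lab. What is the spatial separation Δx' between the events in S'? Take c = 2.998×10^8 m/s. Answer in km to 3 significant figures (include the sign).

Δx' ≈ 23.3 km

γ = 1/√(1 − 0.901²) = 2.3051
Δx' = γ(Δx − vΔt) = 2.3051 × (10800 m − 0.901×(2.998×10^8 m/s)×2.54×10^-6 s)
= 2.3051 × (10114 m) = 23.3 km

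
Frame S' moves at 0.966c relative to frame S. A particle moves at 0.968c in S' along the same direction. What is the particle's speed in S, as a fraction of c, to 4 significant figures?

u ≈ 0.9994c

Relativistic velocity addition: u = (u' + v)/(1 + u'v/c²)
= (0.968 + 0.966)/(1 + 0.968×0.966) = 1.934/1.93509 = 0.9994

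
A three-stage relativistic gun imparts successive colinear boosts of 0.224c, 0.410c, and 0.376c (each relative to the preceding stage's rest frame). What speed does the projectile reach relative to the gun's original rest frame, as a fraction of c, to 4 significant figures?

u ≈ 0.7852c

Compose boost 2: (0.410 + 0.224)/(1 + 0.410×0.224) = 0.6340/1.09184 = 0.580671
Compose boost 3: (0.376 + 0.580671)/(1 + 0.376×0.580671) = 0.956671/1.21833 = 0.7852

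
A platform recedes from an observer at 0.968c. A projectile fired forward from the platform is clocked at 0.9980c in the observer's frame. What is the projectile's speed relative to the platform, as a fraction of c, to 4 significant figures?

u' ≈ 0.8840c

Inverse velocity addition: u' = (u − v)/(1 − uv/c²)
= (0.9980 − 0.968)/(1 − 0.9980×0.968) = 0.03000/0.0339360 = 0.8840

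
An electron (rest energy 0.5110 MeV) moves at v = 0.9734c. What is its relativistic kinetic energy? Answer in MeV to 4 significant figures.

K ≈ 1.719 MeV

γ = 1/√(1 − 0.9734²) = 4.36467
K = (γ − 1)m₀c² = (4.36467 − 1) × 0.5110 MeV = 3.36467 × 0.5110 MeV = 1.719 MeV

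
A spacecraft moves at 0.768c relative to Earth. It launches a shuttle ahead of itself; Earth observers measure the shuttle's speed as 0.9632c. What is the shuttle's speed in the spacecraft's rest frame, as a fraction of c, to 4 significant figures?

Inverse velocity addition: u' = (u − v)/(1 − uv/c²)
= (0.9632 − 0.768)/(1 − 0.9632×0.768) = 0.1952/0.260262 = 0.7500

u' ≈ 0.7500c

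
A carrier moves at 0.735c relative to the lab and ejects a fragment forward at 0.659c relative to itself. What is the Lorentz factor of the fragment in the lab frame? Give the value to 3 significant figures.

γ ≈ 2.91

u_lab = (0.659 + 0.735)/(1 + 0.659×0.735) = 1.394/1.48436 = 0.939122
γ = 1/√(1 − 0.939122²) = 2.91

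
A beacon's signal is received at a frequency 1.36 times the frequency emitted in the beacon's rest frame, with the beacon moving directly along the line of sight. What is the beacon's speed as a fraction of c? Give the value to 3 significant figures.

β ≈ 0.298

f_obs/f_src = √((1+β)/(1−β)) = 1.36  ⇒  (1+β)/(1−β) = 1.8496
β = |1 − D²|/(1 + D²) = |1 − 1.8496|/(1 + 1.8496) = 0.298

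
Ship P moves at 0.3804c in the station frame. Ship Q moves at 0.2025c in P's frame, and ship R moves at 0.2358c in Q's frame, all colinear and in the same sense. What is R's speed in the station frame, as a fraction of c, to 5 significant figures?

u ≈ 0.68907c

Compose boost 2: (0.2025 + 0.3804)/(1 + 0.2025×0.3804) = 0.58290/1.077031 = 0.5412100
Compose boost 3: (0.2358 + 0.5412100)/(1 + 0.2358×0.5412100) = 0.7770100/1.127617 = 0.68907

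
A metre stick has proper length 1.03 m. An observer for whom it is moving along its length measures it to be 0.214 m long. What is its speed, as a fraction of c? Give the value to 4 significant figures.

γ = L₀/L = 1.03/0.214 = 4.81308
β = √(1 − 1/γ²) = 0.9782

β ≈ 0.9782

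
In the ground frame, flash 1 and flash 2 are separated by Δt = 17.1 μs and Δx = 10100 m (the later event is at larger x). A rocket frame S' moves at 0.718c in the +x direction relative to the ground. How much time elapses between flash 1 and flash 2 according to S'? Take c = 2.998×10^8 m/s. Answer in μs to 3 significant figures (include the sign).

Δt' ≈ -10.2 μs

γ = 1/√(1 − 0.718²) = 1.4367
Δt' = γ(Δt − vΔx/c²) = 1.4367 × (17.1 μs − 0.718×10100 m / (2.998×10^8 m/s))
= 1.4367 × (-7.0888 μs) = -10.2 μs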